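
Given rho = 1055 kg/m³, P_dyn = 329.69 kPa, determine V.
Formula: P_{dyn} = \frac{1}{2} \rho V^2
Substituting knowns: 329.69 = 0.5·1055·V²/1000
Solving for V: V = √(2·(329.69·1000)/1055) = 25 m/s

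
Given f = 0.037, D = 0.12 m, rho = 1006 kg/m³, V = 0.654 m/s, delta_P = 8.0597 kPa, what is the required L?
Formula: \Delta P = f \frac{L}{D} \frac{\rho V^2}{2}
Substituting knowns: 8.0597 = 0.037·(L/0.12)·0.5·1006·0.654²/1000
Solving for L: L = (8.0597·1000)·0.12/(0.037·0.5·1006·0.654²) = 121.5 m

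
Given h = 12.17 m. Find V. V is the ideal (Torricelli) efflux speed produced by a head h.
Formula: V = \sqrt{2 g h}
V = √(2·9.81·12.17) = 15.45 m/s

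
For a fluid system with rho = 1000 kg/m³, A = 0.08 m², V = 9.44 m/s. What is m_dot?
Formula: \dot{m} = \rho A V
m_dot = 1000·0.08·9.44 = 755.2 kg/s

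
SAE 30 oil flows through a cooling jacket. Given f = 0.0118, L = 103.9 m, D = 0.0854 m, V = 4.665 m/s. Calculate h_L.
Formula: h_L = f \frac{L}{D} \frac{V^2}{2g}
h_L = 0.0118·(103.9/0.0854)·4.665²/(2·9.81) = 15.92 m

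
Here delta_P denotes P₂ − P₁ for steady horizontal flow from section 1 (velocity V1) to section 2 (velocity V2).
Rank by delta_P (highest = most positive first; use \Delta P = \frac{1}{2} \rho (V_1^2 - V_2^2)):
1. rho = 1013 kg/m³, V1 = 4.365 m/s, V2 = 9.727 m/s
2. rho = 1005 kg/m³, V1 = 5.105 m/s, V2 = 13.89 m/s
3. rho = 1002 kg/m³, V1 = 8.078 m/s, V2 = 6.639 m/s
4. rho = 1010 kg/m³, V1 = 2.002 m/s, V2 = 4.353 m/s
Case 1: delta_P = -38.27 kPa
Case 2: delta_P = -83.85 kPa
Case 3: delta_P = 10.61 kPa
Case 4: delta_P = -7.545 kPa
Ranking (highest first): 3, 4, 1, 2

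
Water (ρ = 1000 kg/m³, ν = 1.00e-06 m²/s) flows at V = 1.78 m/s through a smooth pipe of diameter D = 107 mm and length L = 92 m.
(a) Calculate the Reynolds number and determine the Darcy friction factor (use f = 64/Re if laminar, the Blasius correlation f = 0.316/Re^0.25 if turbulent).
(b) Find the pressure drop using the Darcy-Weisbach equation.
(a) Re = V·D/ν = 1.78·0.107/1.00e-06 = 190460 → turbulent (Re > 4000); f = 0.316/Re^0.25 = 0.316/190460^0.25 = 0.015126 (Blasius is strictly valid for Re ≲ 1e5; used here as the smooth-pipe estimate the problem specifies)
(b) Darcy-Weisbach: ΔP = f·(L/D)·½ρV²/1000 = 0.015126·(92/0.107)·½·1000·1.78²/1000 = 20.6 kPa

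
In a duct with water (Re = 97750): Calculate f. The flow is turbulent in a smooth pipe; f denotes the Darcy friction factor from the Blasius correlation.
Formula: f = \frac{0.316}{Re^{0.25}}
f = 0.316/97750^0.25 = 0.01787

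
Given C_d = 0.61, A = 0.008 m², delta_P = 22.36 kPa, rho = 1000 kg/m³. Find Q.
Formula: Q = C_d A \sqrt{\frac{2 \Delta P}{\rho}}
Q = 0.61·0.008·√(2·(22.36·1000)/1000)·1000 = 32.63 L/s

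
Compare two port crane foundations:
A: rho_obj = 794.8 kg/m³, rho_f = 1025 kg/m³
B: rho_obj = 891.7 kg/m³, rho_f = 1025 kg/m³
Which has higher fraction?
fraction(A) = 0.7754, fraction(B) = 0.87. Answer: B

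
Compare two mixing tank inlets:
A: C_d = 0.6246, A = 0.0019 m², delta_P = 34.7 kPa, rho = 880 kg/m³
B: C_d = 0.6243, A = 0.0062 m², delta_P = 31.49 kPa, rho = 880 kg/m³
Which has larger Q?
Q(A) = 10.54 L/s, Q(B) = 32.75 L/s. Answer: B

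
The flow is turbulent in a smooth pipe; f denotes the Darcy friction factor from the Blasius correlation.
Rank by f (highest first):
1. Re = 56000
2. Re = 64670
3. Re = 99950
Case 1: f = 0.02054
Case 2: f = 0.01982
Case 3: f = 0.01777
Ranking (highest first): 1, 2, 3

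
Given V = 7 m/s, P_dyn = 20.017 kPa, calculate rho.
Formula: P_{dyn} = \frac{1}{2} \rho V^2
Substituting knowns: 20.017 = 0.5·rho·7²/1000
Solving for rho: rho = 2·(20.017·1000)/7² = 817 kg/m³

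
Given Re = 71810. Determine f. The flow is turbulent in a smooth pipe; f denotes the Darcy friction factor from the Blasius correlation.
Formula: f = \frac{0.316}{Re^{0.25}}
f = 0.316/71810^0.25 = 0.0193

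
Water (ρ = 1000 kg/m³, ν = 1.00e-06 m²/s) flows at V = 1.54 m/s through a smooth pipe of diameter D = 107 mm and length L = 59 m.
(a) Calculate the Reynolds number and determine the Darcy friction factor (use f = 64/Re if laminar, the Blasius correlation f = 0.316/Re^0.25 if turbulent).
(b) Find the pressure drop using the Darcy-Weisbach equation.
(a) Re = V·D/ν = 1.54·0.107/1.00e-06 = 164780 → turbulent (Re > 4000); f = 0.316/Re^0.25 = 0.316/164780^0.25 = 0.015684 (Blasius is strictly valid for Re ≲ 1e5; used here as the smooth-pipe estimate the problem specifies)
(b) Darcy-Weisbach: ΔP = f·(L/D)·½ρV²/1000 = 0.015684·(59/0.107)·½·1000·1.54²/1000 = 10.26 kPa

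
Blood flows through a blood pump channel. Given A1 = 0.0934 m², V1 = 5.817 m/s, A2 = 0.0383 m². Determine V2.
Formula: V_2 = \frac{A_1 V_1}{A_2}
V2 = 0.0934·5.817/0.0383 = 14.19 m/s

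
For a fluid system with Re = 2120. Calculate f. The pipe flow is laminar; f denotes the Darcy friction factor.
Formula: f = \frac{64}{Re}
f = 64/2120 = 0.03019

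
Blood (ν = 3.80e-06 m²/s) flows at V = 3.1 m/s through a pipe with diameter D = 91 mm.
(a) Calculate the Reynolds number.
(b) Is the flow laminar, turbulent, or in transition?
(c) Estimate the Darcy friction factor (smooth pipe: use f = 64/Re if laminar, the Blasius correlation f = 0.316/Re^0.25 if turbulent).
(a) Re = V·D/ν = 3.1·0.091/3.80e-06 = 74237
(b) Flow regime: turbulent (Re > 4000)
(c) Friction factor: f = 0.316/Re^0.25 = 0.316/74237^0.25 = 0.01914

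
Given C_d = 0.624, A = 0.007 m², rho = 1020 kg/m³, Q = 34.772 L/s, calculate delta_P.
Formula: Q = C_d A \sqrt{\frac{2 \Delta P}{\rho}}
Substituting knowns: 34.772 = 0.624·0.007·√(2·(delta_P·1000)/1020)·1000
Solving for delta_P: delta_P = ((34.772/1000)/(0.624·0.007))²·1020/2/1000 = 32.32 kPa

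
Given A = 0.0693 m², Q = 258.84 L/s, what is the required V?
Formula: Q = A V
Substituting knowns: 258.84 = 0.0693·V·1000
Solving for V: V = (258.84/1000)/0.0693 = 3.735 m/s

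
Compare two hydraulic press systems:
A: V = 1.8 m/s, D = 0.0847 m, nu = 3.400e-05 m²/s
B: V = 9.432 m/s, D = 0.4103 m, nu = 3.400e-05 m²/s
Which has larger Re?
Re(A) = 4484, Re(B) = 113822. Answer: B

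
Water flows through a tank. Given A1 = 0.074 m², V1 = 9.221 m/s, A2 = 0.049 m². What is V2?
Formula: V_2 = \frac{A_1 V_1}{A_2}
V2 = 0.074·9.221/0.049 = 13.93 m/s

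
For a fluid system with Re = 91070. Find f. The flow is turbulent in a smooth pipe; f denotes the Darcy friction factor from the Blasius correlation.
Formula: f = \frac{0.316}{Re^{0.25}}
f = 0.316/91070^0.25 = 0.01819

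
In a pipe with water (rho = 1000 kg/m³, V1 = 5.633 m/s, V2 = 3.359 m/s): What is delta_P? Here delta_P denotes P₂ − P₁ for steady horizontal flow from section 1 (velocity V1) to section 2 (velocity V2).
Formula: \Delta P = \frac{1}{2} \rho (V_1^2 - V_2^2)
delta_P = 0.5·1000·(5.633² − 3.359²)/1000 = 10.22 kPa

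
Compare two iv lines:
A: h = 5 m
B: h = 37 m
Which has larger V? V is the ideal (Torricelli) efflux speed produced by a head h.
V(A) = 9.905 m/s, V(B) = 26.94 m/s. Answer: B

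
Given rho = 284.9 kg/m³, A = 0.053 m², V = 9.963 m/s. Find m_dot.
Formula: \dot{m} = \rho A V
m_dot = 284.9·0.053·9.963 = 150.4 kg/s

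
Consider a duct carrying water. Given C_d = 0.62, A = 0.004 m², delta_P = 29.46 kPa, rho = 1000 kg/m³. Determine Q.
Formula: Q = C_d A \sqrt{\frac{2 \Delta P}{\rho}}
Q = 0.62·0.004·√(2·(29.46·1000)/1000)·1000 = 19.04 L/s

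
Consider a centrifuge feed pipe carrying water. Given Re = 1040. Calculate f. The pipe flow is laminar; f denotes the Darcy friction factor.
Formula: f = \frac{64}{Re}
f = 64/1040 = 0.06154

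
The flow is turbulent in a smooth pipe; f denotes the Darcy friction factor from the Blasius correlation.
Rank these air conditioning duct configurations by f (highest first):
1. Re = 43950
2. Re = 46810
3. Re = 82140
Case 1: f = 0.02182
Case 2: f = 0.02148
Case 3: f = 0.01867
Ranking (highest first): 1, 2, 3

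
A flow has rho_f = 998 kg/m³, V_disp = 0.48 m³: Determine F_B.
Formula: F_B = \rho_f g V_{disp}
F_B = 998·9.81·0.48 = 4699 N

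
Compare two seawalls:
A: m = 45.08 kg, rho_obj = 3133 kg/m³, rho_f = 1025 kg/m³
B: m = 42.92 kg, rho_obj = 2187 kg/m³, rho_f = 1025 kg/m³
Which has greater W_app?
W_app(A) = 297.6 N, W_app(B) = 223.7 N. Answer: A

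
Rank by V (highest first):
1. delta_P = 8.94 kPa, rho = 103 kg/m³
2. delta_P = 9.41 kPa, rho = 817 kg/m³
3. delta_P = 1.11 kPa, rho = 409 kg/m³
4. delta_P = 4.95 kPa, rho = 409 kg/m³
Case 1: V = 13.18 m/s
Case 2: V = 4.8 m/s
Case 3: V = 2.33 m/s
Case 4: V = 4.92 m/s
Ranking (highest first): 1, 4, 2, 3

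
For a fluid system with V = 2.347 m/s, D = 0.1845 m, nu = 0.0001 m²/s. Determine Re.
Formula: Re = \frac{V D}{\nu}
Re = 2.347·0.1845/0.0001 = 4330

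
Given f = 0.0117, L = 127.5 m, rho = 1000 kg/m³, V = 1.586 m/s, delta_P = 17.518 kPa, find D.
Formula: \Delta P = f \frac{L}{D} \frac{\rho V^2}{2}
Substituting knowns: 17.518 = 0.0117·(127.5/D)·0.5·1000·1.586²/1000
Solving for D: D = 0.0117·127.5·0.5·1000·1.586²/(17.518·1000) = 0.1071 m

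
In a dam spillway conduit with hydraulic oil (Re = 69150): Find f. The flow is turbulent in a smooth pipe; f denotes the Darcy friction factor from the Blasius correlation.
Formula: f = \frac{0.316}{Re^{0.25}}
f = 0.316/69150^0.25 = 0.01949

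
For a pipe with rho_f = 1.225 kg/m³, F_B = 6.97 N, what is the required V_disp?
Formula: F_B = \rho_f g V_{disp}
Substituting knowns: 6.97 = 1.225·9.81·V_disp
Solving for V_disp: V_disp = 6.97/(1.225·9.81) = 0.58 m³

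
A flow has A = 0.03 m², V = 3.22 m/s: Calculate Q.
Formula: Q = A V
Q = 0.03·3.22·1000 = 96.6 L/s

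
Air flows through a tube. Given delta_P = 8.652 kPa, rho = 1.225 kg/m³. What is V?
Formula: V = \sqrt{\frac{2 \Delta P}{\rho}}
V = √(2·(8.652·1000)/1.225) = 118.9 m/s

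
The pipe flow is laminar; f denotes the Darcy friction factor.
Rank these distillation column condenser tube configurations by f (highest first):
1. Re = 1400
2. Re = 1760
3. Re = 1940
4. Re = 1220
Case 1: f = 0.04571
Case 2: f = 0.03636
Case 3: f = 0.03299
Case 4: f = 0.05246
Ranking (highest first): 4, 1, 2, 3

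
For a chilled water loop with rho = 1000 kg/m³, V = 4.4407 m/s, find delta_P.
Formula: V = \sqrt{\frac{2 \Delta P}{\rho}}
Substituting knowns: 4.4407 = √(2·(delta_P·1000)/1000)
Solving for delta_P: delta_P = 4.4407²·1000/2/1000 = 9.86 kPa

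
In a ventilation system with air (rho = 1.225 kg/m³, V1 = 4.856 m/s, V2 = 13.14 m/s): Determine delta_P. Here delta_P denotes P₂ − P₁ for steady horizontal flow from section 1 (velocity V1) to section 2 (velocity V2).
Formula: \Delta P = \frac{1}{2} \rho (V_1^2 - V_2^2)
delta_P = 0.5·1.225·(4.856² − 13.14²)/1000 = -0.09131 kPa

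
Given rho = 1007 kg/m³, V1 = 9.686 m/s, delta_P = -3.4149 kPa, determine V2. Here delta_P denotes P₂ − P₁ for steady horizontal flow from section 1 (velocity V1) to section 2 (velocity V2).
Formula: \Delta P = \frac{1}{2} \rho (V_1^2 - V_2^2)
Substituting knowns: -3.4149 = 0.5·1007·(9.686² − V2²)/1000
Solving for V2: V2 = √(9.686² − 2·(-3.4149·1000)/1007) = 10.03 m/s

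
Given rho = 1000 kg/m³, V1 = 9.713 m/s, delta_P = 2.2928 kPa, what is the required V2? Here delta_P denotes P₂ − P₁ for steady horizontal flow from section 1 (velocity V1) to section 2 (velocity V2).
Formula: \Delta P = \frac{1}{2} \rho (V_1^2 - V_2^2)
Substituting knowns: 2.2928 = 0.5·1000·(9.713² − V2²)/1000
Solving for V2: V2 = √(9.713² − 2·(2.2928·1000)/1000) = 9.474 m/s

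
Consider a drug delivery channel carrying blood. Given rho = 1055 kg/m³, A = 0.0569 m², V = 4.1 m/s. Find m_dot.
Formula: \dot{m} = \rho A V
m_dot = 1055·0.0569·4.1 = 246.1 kg/s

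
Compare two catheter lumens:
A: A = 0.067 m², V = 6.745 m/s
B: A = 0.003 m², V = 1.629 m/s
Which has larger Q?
Q(A) = 451.9 L/s, Q(B) = 4.887 L/s. Answer: A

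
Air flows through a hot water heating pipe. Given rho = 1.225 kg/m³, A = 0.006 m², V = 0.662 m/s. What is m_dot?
Formula: \dot{m} = \rho A V
m_dot = 1.225·0.006·0.662 = 0.004866 kg/s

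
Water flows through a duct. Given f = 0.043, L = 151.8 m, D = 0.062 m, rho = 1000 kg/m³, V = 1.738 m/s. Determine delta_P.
Formula: \Delta P = f \frac{L}{D} \frac{\rho V^2}{2}
delta_P = 0.043·(151.8/0.062)·0.5·1000·1.738²/1000 = 159 kPa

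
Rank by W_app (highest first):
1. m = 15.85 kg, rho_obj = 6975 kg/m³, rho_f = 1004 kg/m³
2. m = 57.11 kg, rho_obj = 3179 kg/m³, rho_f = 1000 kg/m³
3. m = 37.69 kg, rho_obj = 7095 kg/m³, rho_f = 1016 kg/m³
Case 1: W_app = 133.1 N
Case 2: W_app = 384 N
Case 3: W_app = 316.8 N
Ranking (highest first): 2, 3, 1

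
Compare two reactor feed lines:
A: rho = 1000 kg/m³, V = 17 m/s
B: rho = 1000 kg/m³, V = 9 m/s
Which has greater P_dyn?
P_dyn(A) = 144.5 kPa, P_dyn(B) = 40.5 kPa. Answer: A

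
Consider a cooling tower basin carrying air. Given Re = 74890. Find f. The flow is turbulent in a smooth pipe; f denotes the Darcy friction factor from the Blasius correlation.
Formula: f = \frac{0.316}{Re^{0.25}}
f = 0.316/74890^0.25 = 0.0191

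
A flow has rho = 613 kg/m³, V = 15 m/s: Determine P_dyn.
Formula: P_{dyn} = \frac{1}{2} \rho V^2
P_dyn = 0.5·613·15²/1000 = 68.96 kPa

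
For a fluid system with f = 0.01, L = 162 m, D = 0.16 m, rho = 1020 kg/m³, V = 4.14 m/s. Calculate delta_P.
Formula: \Delta P = f \frac{L}{D} \frac{\rho V^2}{2}
delta_P = 0.01·(162/0.16)·0.5·1020·4.14²/1000 = 88.5 kPa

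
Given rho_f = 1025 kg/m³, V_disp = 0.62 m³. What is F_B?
Formula: F_B = \rho_f g V_{disp}
F_B = 1025·9.81·0.62 = 6234 N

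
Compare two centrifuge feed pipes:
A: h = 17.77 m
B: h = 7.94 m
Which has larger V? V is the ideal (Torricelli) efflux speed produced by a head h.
V(A) = 18.67 m/s, V(B) = 12.48 m/s. Answer: A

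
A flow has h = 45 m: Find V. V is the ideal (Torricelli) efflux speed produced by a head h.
Formula: V = \sqrt{2 g h}
V = √(2·9.81·45) = 29.71 m/s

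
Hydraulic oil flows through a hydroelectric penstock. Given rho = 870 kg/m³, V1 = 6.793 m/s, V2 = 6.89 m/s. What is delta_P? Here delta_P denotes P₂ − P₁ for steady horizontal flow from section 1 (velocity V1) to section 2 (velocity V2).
Formula: \Delta P = \frac{1}{2} \rho (V_1^2 - V_2^2)
delta_P = 0.5·870·(6.793² − 6.89²)/1000 = -0.5774 kPa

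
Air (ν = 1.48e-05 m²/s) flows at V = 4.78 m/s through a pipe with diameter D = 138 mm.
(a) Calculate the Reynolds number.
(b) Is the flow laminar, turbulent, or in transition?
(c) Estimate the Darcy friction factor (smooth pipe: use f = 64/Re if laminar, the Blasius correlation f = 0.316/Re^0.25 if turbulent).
(a) Re = V·D/ν = 4.78·0.138/1.48e-05 = 44570
(b) Flow regime: turbulent (Re > 4000)
(c) Friction factor: f = 0.316/Re^0.25 = 0.316/44570^0.25 = 0.02175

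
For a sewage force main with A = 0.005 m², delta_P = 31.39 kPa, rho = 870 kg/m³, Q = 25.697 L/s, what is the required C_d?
Formula: Q = C_d A \sqrt{\frac{2 \Delta P}{\rho}}
Substituting knowns: 25.697 = C_d·0.005·√(2·(31.39·1000)/870)·1000
Solving for C_d: C_d = (25.697/1000)/(0.005·√(2·(31.39·1000)/870)) = 0.605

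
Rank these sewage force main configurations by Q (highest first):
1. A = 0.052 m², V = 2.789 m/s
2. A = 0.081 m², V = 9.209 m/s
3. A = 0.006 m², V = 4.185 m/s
Case 1: Q = 145 L/s
Case 2: Q = 745.9 L/s
Case 3: Q = 25.11 L/s
Ranking (highest first): 2, 1, 3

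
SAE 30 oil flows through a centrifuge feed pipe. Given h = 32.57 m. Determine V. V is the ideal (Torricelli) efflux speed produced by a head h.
Formula: V = \sqrt{2 g h}
V = √(2·9.81·32.57) = 25.28 m/s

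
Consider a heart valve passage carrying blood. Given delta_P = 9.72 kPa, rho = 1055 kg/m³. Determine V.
Formula: V = \sqrt{\frac{2 \Delta P}{\rho}}
V = √(2·(9.72·1000)/1055) = 4.293 m/s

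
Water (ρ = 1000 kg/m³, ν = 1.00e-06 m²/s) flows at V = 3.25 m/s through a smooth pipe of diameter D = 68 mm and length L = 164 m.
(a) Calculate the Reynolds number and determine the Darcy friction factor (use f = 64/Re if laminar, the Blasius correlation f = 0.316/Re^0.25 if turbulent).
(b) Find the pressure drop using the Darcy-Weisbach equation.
(a) Re = V·D/ν = 3.25·0.068/1.00e-06 = 221000 → turbulent (Re > 4000); f = 0.316/Re^0.25 = 0.316/221000^0.25 = 0.014574 (Blasius is strictly valid for Re ≲ 1e5; used here as the smooth-pipe estimate the problem specifies)
(b) Darcy-Weisbach: ΔP = f·(L/D)·½ρV²/1000 = 0.014574·(164/0.068)·½·1000·3.25²/1000 = 185.6 kPa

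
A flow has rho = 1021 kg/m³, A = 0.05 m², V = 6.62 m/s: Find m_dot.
Formula: \dot{m} = \rho A V
m_dot = 1021·0.05·6.62 = 338 kg/s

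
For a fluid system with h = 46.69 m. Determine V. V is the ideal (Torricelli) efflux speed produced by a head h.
Formula: V = \sqrt{2 g h}
V = √(2·9.81·46.69) = 30.27 m/s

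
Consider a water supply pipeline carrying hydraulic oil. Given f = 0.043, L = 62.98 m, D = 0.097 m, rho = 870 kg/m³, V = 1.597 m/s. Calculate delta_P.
Formula: \Delta P = f \frac{L}{D} \frac{\rho V^2}{2}
delta_P = 0.043·(62.98/0.097)·0.5·870·1.597²/1000 = 30.97 kPa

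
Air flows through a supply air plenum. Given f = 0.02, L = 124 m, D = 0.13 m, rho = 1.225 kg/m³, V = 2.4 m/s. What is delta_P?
Formula: \Delta P = f \frac{L}{D} \frac{\rho V^2}{2}
delta_P = 0.02·(124/0.13)·0.5·1.225·2.4²/1000 = 0.0673 kPa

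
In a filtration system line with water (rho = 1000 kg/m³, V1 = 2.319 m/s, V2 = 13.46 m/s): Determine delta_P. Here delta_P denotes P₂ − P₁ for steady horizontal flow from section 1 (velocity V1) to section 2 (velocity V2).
Formula: \Delta P = \frac{1}{2} \rho (V_1^2 - V_2^2)
delta_P = 0.5·1000·(2.319² − 13.46²)/1000 = -87.9 kPa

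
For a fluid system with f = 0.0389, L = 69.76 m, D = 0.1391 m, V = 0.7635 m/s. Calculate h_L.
Formula: h_L = f \frac{L}{D} \frac{V^2}{2g}
h_L = 0.0389·(69.76/0.1391)·0.7635²/(2·9.81) = 0.5796 m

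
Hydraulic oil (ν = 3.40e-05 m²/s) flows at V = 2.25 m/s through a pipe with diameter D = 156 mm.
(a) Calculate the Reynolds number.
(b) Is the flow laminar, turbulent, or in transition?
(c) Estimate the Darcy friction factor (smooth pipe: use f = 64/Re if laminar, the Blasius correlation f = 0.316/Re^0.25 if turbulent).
(a) Re = V·D/ν = 2.25·0.156/3.40e-05 = 10324
(b) Flow regime: turbulent (Re > 4000)
(c) Friction factor: f = 0.316/Re^0.25 = 0.316/10324^0.25 = 0.03135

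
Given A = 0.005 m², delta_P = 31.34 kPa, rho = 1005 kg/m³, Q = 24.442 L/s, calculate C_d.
Formula: Q = C_d A \sqrt{\frac{2 \Delta P}{\rho}}
Substituting knowns: 24.442 = C_d·0.005·√(2·(31.34·1000)/1005)·1000
Solving for C_d: C_d = (24.442/1000)/(0.005·√(2·(31.34·1000)/1005)) = 0.619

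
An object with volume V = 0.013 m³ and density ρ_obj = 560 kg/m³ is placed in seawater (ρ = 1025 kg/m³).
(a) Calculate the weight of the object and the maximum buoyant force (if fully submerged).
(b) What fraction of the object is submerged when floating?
(a) W=rho_obj*g*V=560*9.81*0.013=71.4 N; F_B(max)=rho*g*V=1025*9.81*0.013=130.7 N
(b) Floating fraction=rho_obj/rho=560/1025=0.546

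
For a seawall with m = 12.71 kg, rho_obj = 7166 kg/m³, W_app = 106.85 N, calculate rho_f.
Formula: W_{app} = mg\left(1 - \frac{\rho_f}{\rho_{obj}}\right)
Substituting knowns: 106.85 = 12.71·9.81·(1 − rho_f/7166)
Solving for rho_f: rho_f = 7166·(1 − 106.85/(12.71·9.81)) = 1025 kg/m³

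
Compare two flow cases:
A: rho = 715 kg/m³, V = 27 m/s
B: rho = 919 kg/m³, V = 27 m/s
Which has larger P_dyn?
P_dyn(A) = 260.6 kPa, P_dyn(B) = 335 kPa. Answer: B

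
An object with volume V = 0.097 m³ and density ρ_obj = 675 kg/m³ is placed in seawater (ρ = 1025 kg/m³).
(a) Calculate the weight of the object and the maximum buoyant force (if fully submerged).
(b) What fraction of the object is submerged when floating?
(a) W=rho_obj*g*V=675*9.81*0.097=642.3 N; F_B(max)=rho*g*V=1025*9.81*0.097=975.4 N
(b) Floating fraction=rho_obj/rho=675/1025=0.659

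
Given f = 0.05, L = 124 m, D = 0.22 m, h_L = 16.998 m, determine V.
Formula: h_L = f \frac{L}{D} \frac{V^2}{2g}
Substituting knowns: 16.998 = 0.05·(124/0.22)·V²/(2·9.81)
Solving for V: V = √(16.998·2·9.81/(0.05·(124/0.22))) = 3.44 m/s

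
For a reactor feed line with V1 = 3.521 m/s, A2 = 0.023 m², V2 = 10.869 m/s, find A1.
Formula: V_2 = \frac{A_1 V_1}{A_2}
Substituting knowns: 10.869 = A1·3.521/0.023
Solving for A1: A1 = 10.869·0.023/3.521 = 0.071 m²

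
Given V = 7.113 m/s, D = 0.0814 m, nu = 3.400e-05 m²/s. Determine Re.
Formula: Re = \frac{V D}{\nu}
Re = 7.113·0.0814/3.400e-05 = 17029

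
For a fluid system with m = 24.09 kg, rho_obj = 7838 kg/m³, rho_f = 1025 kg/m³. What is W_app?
Formula: W_{app} = mg\left(1 - \frac{\rho_f}{\rho_{obj}}\right)
W_app = 24.09·9.81·(1 − 1025/7838) = 205.4 N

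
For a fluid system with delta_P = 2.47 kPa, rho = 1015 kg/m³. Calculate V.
Formula: V = \sqrt{\frac{2 \Delta P}{\rho}}
V = √(2·(2.47·1000)/1015) = 2.206 m/s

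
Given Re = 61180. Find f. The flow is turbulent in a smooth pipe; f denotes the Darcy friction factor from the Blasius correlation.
Formula: f = \frac{0.316}{Re^{0.25}}
f = 0.316/61180^0.25 = 0.02009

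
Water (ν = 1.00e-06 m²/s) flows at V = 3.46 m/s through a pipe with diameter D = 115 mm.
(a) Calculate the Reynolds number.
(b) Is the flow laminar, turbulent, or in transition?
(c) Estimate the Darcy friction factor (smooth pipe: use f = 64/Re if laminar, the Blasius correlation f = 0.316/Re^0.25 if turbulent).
(a) Re = V·D/ν = 3.46·0.115/1.00e-06 = 397900
(b) Flow regime: turbulent (Re > 4000)
(c) Friction factor: f = 0.316/Re^0.25 = 0.316/397900^0.25 = 0.01258 (Blasius is strictly valid for Re ≲ 1e5; used here as the smooth-pipe estimate the problem specifies)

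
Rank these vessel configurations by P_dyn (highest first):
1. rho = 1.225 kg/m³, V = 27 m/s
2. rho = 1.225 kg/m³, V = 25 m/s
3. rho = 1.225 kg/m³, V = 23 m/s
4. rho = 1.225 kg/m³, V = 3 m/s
Case 1: P_dyn = 0.4465 kPa
Case 2: P_dyn = 0.3828 kPa
Case 3: P_dyn = 0.324 kPa
Case 4: P_dyn = 0.005513 kPa
Ranking (highest first): 1, 2, 3, 4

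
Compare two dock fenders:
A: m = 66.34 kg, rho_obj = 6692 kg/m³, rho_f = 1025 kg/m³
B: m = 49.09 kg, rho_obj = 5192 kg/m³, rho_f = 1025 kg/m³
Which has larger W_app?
W_app(A) = 551.1 N, W_app(B) = 386.5 N. Answer: A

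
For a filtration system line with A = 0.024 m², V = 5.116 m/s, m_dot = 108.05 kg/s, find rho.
Formula: \dot{m} = \rho A V
Substituting knowns: 108.05 = rho·0.024·5.116
Solving for rho: rho = 108.05/(0.024·5.116) = 880 kg/m³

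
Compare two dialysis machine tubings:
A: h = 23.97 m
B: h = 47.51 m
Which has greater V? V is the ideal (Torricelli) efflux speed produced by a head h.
V(A) = 21.69 m/s, V(B) = 30.53 m/s. Answer: B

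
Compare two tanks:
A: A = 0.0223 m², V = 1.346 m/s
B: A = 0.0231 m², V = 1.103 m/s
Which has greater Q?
Q(A) = 30.02 L/s, Q(B) = 25.48 L/s. Answer: A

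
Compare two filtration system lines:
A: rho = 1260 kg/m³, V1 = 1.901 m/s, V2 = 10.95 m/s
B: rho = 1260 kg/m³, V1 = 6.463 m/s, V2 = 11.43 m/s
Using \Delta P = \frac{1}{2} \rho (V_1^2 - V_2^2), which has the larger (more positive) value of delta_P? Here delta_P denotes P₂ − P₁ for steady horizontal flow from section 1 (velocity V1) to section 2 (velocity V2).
delta_P(A) = -73.26 kPa, delta_P(B) = -55.99 kPa. Answer: B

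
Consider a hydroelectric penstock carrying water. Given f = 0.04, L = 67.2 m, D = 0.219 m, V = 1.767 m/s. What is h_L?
Formula: h_L = f \frac{L}{D} \frac{V^2}{2g}
h_L = 0.04·(67.2/0.219)·1.767²/(2·9.81) = 1.953 m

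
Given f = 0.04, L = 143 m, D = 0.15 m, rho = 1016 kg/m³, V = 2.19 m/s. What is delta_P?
Formula: \Delta P = f \frac{L}{D} \frac{\rho V^2}{2}
delta_P = 0.04·(143/0.15)·0.5·1016·2.19²/1000 = 92.91 kPa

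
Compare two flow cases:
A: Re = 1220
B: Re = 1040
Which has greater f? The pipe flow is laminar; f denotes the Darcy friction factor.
f(A) = 0.05246, f(B) = 0.06154. Answer: B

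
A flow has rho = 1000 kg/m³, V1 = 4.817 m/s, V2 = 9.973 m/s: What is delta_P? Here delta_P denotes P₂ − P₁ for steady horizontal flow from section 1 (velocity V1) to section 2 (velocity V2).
Formula: \Delta P = \frac{1}{2} \rho (V_1^2 - V_2^2)
delta_P = 0.5·1000·(4.817² − 9.973²)/1000 = -38.13 kPa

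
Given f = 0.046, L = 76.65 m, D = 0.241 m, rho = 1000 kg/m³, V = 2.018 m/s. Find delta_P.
Formula: \Delta P = f \frac{L}{D} \frac{\rho V^2}{2}
delta_P = 0.046·(76.65/0.241)·0.5·1000·2.018²/1000 = 29.79 kPa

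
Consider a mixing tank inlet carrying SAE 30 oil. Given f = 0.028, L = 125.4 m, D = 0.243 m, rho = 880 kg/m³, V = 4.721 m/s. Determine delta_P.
Formula: \Delta P = f \frac{L}{D} \frac{\rho V^2}{2}
delta_P = 0.028·(125.4/0.243)·0.5·880·4.721²/1000 = 141.7 kPa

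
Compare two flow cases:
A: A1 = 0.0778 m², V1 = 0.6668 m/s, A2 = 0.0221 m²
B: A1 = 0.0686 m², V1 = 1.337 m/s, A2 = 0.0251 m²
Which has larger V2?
V2(A) = 2.347 m/s, V2(B) = 3.654 m/s. Answer: B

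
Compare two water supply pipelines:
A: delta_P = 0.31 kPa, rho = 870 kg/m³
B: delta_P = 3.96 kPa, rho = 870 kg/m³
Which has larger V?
V(A) = 0.8442 m/s, V(B) = 3.017 m/s. Answer: B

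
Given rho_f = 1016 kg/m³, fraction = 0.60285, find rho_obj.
Formula: f_{sub} = \frac{\rho_{obj}}{\rho_f}
Substituting knowns: 0.60285 = rho_obj/1016
Solving for rho_obj: rho_obj = 0.60285·1016 = 612.5 kg/m³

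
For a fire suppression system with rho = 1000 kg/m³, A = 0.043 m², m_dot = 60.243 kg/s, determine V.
Formula: \dot{m} = \rho A V
Substituting knowns: 60.243 = 1000·0.043·V
Solving for V: V = 60.243/(1000·0.043) = 1.401 m/s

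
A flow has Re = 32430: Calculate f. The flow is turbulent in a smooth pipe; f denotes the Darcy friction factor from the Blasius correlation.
Formula: f = \frac{0.316}{Re^{0.25}}
f = 0.316/32430^0.25 = 0.02355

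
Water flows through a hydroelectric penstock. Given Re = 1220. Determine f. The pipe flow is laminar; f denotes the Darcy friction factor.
Formula: f = \frac{64}{Re}
f = 64/1220 = 0.05246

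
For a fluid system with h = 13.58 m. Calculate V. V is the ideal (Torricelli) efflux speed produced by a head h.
Formula: V = \sqrt{2 g h}
V = √(2·9.81·13.58) = 16.32 m/s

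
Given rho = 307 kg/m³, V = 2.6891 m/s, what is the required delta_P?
Formula: V = \sqrt{\frac{2 \Delta P}{\rho}}
Substituting knowns: 2.6891 = √(2·(delta_P·1000)/307)
Solving for delta_P: delta_P = 2.6891²·307/2/1000 = 1.11 kPa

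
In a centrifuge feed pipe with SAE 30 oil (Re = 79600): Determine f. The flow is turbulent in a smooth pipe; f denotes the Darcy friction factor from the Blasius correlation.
Formula: f = \frac{0.316}{Re^{0.25}}
f = 0.316/79600^0.25 = 0.01881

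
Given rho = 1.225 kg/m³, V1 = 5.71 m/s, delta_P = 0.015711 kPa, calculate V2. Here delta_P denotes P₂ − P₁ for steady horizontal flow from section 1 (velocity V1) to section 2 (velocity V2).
Formula: \Delta P = \frac{1}{2} \rho (V_1^2 - V_2^2)
Substituting knowns: 0.015711 = 0.5·1.225·(5.71² − V2²)/1000
Solving for V2: V2 = √(5.71² − 2·(0.015711·1000)/1.225) = 2.637 m/s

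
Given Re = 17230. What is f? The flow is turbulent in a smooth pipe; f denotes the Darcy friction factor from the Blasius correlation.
Formula: f = \frac{0.316}{Re^{0.25}}
f = 0.316/17230^0.25 = 0.02758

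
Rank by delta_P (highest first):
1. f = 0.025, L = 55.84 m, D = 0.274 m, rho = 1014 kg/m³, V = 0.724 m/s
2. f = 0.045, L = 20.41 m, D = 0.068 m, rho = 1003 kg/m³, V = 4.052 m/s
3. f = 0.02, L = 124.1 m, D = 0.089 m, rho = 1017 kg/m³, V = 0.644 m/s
Case 1: delta_P = 1.354 kPa
Case 2: delta_P = 111.2 kPa
Case 3: delta_P = 5.881 kPa
Ranking (highest first): 2, 3, 1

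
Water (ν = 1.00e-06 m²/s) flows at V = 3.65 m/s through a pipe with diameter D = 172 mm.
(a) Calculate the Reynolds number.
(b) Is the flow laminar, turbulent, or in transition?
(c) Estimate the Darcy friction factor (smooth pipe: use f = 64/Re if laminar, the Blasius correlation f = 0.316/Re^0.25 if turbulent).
(a) Re = V·D/ν = 3.65·0.172/1.00e-06 = 627800
(b) Flow regime: turbulent (Re > 4000)
(c) Friction factor: f = 0.316/Re^0.25 = 0.316/627800^0.25 = 0.01123 (Blasius is strictly valid for Re ≲ 1e5; used here as the smooth-pipe estimate the problem specifies)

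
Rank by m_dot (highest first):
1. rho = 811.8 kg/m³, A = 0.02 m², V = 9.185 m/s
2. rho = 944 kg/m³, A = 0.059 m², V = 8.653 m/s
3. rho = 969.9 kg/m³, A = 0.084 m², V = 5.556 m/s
Case 1: m_dot = 149.1 kg/s
Case 2: m_dot = 481.9 kg/s
Case 3: m_dot = 452.7 kg/s
Ranking (highest first): 2, 3, 1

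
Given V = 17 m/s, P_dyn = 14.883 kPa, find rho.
Formula: P_{dyn} = \frac{1}{2} \rho V^2
Substituting knowns: 14.883 = 0.5·rho·17²/1000
Solving for rho: rho = 2·(14.883·1000)/17² = 103 kg/m³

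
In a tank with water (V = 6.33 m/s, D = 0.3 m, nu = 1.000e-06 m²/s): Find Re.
Formula: Re = \frac{V D}{\nu}
Re = 6.33·0.3/1.000e-06 = 1.899e+06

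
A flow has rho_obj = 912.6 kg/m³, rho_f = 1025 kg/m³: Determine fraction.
Formula: f_{sub} = \frac{\rho_{obj}}{\rho_f}
fraction = 912.6/1025 = 0.8903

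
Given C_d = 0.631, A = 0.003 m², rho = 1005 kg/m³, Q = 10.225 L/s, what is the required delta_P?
Formula: Q = C_d A \sqrt{\frac{2 \Delta P}{\rho}}
Substituting knowns: 10.225 = 0.631·0.003·√(2·(delta_P·1000)/1005)·1000
Solving for delta_P: delta_P = ((10.225/1000)/(0.631·0.003))²·1005/2/1000 = 14.66 kPa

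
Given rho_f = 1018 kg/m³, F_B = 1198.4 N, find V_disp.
Formula: F_B = \rho_f g V_{disp}
Substituting knowns: 1198.4 = 1018·9.81·V_disp
Solving for V_disp: V_disp = 1198.4/(1018·9.81) = 0.12 m³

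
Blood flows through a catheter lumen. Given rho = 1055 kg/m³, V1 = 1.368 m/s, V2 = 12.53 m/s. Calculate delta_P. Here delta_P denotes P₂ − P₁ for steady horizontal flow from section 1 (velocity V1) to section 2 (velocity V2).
Formula: \Delta P = \frac{1}{2} \rho (V_1^2 - V_2^2)
delta_P = 0.5·1055·(1.368² − 12.53²)/1000 = -81.83 kPa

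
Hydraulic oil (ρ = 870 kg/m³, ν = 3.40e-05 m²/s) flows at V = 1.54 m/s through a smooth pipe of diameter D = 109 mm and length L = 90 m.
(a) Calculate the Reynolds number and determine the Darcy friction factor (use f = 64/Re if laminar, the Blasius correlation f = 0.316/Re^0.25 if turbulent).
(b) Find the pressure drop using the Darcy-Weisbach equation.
(a) Re = V·D/ν = 1.54·0.109/3.40e-05 = 4937.1 → turbulent (Re > 4000); f = 0.316/Re^0.25 = 0.316/4937.1^0.25 = 0.037698
(b) Darcy-Weisbach: ΔP = f·(L/D)·½ρV²/1000 = 0.037698·(90/0.109)·½·870·1.54²/1000 = 32.11 kPa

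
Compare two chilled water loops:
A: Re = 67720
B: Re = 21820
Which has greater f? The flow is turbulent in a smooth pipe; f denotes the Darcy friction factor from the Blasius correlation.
f(A) = 0.01959, f(B) = 0.026. Answer: B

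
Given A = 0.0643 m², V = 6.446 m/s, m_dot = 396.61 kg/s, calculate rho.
Formula: \dot{m} = \rho A V
Substituting knowns: 396.61 = rho·0.0643·6.446
Solving for rho: rho = 396.61/(0.0643·6.446) = 956.9 kg/m³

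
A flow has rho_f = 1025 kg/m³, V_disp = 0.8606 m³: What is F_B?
Formula: F_B = \rho_f g V_{disp}
F_B = 1025·9.81·0.8606 = 8654 N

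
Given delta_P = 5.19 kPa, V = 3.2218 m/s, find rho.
Formula: V = \sqrt{\frac{2 \Delta P}{\rho}}
Substituting knowns: 3.2218 = √(2·(5.19·1000)/rho)
Solving for rho: rho = 2·(5.19·1000)/3.2218² = 1000 kg/m³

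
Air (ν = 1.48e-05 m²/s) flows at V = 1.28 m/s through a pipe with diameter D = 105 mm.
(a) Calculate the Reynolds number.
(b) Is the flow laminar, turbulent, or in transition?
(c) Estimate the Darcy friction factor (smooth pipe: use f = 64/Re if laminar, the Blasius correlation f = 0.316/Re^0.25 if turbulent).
(a) Re = V·D/ν = 1.28·0.105/1.48e-05 = 9081.1
(b) Flow regime: turbulent (Re > 4000)
(c) Friction factor: f = 0.316/Re^0.25 = 0.316/9081.1^0.25 = 0.03237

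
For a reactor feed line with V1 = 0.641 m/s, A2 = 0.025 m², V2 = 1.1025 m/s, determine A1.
Formula: V_2 = \frac{A_1 V_1}{A_2}
Substituting knowns: 1.1025 = A1·0.641/0.025
Solving for A1: A1 = 1.1025·0.025/0.641 = 0.043 m²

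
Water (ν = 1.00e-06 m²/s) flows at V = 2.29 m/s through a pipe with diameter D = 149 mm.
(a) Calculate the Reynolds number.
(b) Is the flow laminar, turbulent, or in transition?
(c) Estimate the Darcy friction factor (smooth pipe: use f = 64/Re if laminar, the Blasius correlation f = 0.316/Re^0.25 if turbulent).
(a) Re = V·D/ν = 2.29·0.149/1.00e-06 = 341210
(b) Flow regime: turbulent (Re > 4000)
(c) Friction factor: f = 0.316/Re^0.25 = 0.316/341210^0.25 = 0.01307 (Blasius is strictly valid for Re ≲ 1e5; used here as the smooth-pipe estimate the problem specifies)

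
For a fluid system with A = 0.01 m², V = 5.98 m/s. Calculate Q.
Formula: Q = A V
Q = 0.01·5.98·1000 = 59.8 L/s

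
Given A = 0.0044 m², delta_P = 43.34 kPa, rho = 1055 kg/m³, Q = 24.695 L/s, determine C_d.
Formula: Q = C_d A \sqrt{\frac{2 \Delta P}{\rho}}
Substituting knowns: 24.695 = C_d·0.0044·√(2·(43.34·1000)/1055)·1000
Solving for C_d: C_d = (24.695/1000)/(0.0044·√(2·(43.34·1000)/1055)) = 0.6192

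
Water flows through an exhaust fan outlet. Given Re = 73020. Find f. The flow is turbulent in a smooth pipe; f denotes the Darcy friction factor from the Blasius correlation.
Formula: f = \frac{0.316}{Re^{0.25}}
f = 0.316/73020^0.25 = 0.01922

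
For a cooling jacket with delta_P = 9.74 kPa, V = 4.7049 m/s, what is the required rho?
Formula: V = \sqrt{\frac{2 \Delta P}{\rho}}
Substituting knowns: 4.7049 = √(2·(9.74·1000)/rho)
Solving for rho: rho = 2·(9.74·1000)/4.7049² = 880 kg/m³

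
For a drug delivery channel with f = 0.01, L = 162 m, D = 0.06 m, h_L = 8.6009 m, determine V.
Formula: h_L = f \frac{L}{D} \frac{V^2}{2g}
Substituting knowns: 8.6009 = 0.01·(162/0.06)·V²/(2·9.81)
Solving for V: V = √(8.6009·2·9.81/(0.01·(162/0.06))) = 2.5 m/s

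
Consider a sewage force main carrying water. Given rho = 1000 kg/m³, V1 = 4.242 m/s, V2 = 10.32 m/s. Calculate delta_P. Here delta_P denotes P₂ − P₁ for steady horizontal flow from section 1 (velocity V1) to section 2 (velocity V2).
Formula: \Delta P = \frac{1}{2} \rho (V_1^2 - V_2^2)
delta_P = 0.5·1000·(4.242² − 10.32²)/1000 = -44.25 kPa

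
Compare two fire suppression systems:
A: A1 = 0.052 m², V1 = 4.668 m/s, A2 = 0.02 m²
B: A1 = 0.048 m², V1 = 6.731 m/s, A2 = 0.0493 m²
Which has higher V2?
V2(A) = 12.14 m/s, V2(B) = 6.554 m/s. Answer: A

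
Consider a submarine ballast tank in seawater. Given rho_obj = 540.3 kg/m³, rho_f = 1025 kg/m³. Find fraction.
Formula: f_{sub} = \frac{\rho_{obj}}{\rho_f}
fraction = 540.3/1025 = 0.5271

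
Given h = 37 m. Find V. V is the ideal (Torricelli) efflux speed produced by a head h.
Formula: V = \sqrt{2 g h}
V = √(2·9.81·37) = 26.94 m/s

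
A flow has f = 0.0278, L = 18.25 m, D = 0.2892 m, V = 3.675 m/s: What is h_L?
Formula: h_L = f \frac{L}{D} \frac{V^2}{2g}
h_L = 0.0278·(18.25/0.2892)·3.675²/(2·9.81) = 1.208 m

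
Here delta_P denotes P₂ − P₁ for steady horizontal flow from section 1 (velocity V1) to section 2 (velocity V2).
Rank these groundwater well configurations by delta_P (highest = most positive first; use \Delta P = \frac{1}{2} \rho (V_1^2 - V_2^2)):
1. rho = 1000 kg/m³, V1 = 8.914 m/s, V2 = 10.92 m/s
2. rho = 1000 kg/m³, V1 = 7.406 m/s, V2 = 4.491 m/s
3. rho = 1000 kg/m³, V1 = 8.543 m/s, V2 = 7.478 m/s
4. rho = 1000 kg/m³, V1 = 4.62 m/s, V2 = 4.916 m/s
Case 1: delta_P = -19.89 kPa
Case 2: delta_P = 17.34 kPa
Case 3: delta_P = 8.531 kPa
Case 4: delta_P = -1.411 kPa
Ranking (highest first): 2, 3, 4, 1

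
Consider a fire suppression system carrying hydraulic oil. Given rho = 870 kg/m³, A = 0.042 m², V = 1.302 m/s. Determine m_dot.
Formula: \dot{m} = \rho A V
m_dot = 870·0.042·1.302 = 47.58 kg/s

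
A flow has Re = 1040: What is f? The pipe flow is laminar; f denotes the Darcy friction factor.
Formula: f = \frac{64}{Re}
f = 64/1040 = 0.06154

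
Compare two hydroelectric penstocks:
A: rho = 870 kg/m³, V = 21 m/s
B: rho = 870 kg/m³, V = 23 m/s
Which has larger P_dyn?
P_dyn(A) = 191.8 kPa, P_dyn(B) = 230.1 kPa. Answer: B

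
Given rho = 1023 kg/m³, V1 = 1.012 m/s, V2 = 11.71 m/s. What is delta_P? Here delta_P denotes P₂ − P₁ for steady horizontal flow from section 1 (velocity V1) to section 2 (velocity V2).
Formula: \Delta P = \frac{1}{2} \rho (V_1^2 - V_2^2)
delta_P = 0.5·1023·(1.012² − 11.71²)/1000 = -69.62 kPa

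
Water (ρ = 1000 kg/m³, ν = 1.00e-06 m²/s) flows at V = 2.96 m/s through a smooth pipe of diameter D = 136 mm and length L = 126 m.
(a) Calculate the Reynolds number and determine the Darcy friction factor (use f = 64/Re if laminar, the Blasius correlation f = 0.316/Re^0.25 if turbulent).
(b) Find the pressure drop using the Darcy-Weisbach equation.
(a) Re = V·D/ν = 2.96·0.136/1.00e-06 = 402560 → turbulent (Re > 4000); f = 0.316/Re^0.25 = 0.316/402560^0.25 = 0.012545 (Blasius is strictly valid for Re ≲ 1e5; used here as the smooth-pipe estimate the problem specifies)
(b) Darcy-Weisbach: ΔP = f·(L/D)·½ρV²/1000 = 0.012545·(126/0.136)·½·1000·2.96²/1000 = 50.92 kPa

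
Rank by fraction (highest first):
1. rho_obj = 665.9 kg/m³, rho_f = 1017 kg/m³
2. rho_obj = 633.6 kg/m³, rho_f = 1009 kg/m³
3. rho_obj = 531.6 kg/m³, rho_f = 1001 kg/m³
Case 1: fraction = 0.6548
Case 2: fraction = 0.6279
Case 3: fraction = 0.5311
Ranking (highest first): 1, 2, 3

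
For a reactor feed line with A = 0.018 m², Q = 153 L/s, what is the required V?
Formula: Q = A V
Substituting knowns: 153 = 0.018·V·1000
Solving for V: V = (153/1000)/0.018 = 8.5 m/s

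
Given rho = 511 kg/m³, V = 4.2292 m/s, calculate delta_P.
Formula: V = \sqrt{\frac{2 \Delta P}{\rho}}
Substituting knowns: 4.2292 = √(2·(delta_P·1000)/511)
Solving for delta_P: delta_P = 4.2292²·511/2/1000 = 4.57 kPa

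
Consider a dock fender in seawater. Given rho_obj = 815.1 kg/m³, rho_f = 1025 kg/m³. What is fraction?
Formula: f_{sub} = \frac{\rho_{obj}}{\rho_f}
fraction = 815.1/1025 = 0.7952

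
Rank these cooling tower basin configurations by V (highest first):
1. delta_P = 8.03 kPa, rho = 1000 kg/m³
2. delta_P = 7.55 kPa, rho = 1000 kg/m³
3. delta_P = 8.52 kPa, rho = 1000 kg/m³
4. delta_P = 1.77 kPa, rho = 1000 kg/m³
Case 1: V = 4.007 m/s
Case 2: V = 3.886 m/s
Case 3: V = 4.128 m/s
Case 4: V = 1.881 m/s
Ranking (highest first): 3, 1, 2, 4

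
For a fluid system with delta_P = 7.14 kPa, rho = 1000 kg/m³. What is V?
Formula: V = \sqrt{\frac{2 \Delta P}{\rho}}
V = √(2·(7.14·1000)/1000) = 3.779 m/s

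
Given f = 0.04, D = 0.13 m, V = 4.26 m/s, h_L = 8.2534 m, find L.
Formula: h_L = f \frac{L}{D} \frac{V^2}{2g}
Substituting knowns: 8.2534 = 0.04·(L/0.13)·4.26²/(2·9.81)
Solving for L: L = 8.2534·2·9.81·0.13/(0.04·4.26²) = 29 m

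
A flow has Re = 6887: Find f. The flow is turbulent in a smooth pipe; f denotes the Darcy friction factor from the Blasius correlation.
Formula: f = \frac{0.316}{Re^{0.25}}
f = 0.316/6887^0.25 = 0.03469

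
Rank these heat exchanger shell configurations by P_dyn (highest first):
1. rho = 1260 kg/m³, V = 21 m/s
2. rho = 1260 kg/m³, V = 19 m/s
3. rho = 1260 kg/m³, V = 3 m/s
Case 1: P_dyn = 277.8 kPa
Case 2: P_dyn = 227.4 kPa
Case 3: P_dyn = 5.67 kPa
Ranking (highest first): 1, 2, 3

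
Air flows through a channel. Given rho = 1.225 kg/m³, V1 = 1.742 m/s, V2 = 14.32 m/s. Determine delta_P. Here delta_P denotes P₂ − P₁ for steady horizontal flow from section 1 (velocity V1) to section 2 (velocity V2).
Formula: \Delta P = \frac{1}{2} \rho (V_1^2 - V_2^2)
delta_P = 0.5·1.225·(1.742² − 14.32²)/1000 = -0.1237 kPa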